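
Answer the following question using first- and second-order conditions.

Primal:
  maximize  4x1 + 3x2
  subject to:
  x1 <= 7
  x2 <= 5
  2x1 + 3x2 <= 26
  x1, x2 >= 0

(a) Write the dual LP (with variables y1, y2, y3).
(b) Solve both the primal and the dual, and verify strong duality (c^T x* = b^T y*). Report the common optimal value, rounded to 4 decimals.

The standard primal-dual pair for 'max c^T x s.t. A x <= b, x >= 0' is:
  Dual:  min b^T y  s.t.  A^T y >= c,  y >= 0.

So the dual LP is:
  minimize  7y1 + 5y2 + 26y3
  subject to:
    y1 + 2y3 >= 4
    y2 + 3y3 >= 3
    y1, y2, y3 >= 0

Solving the primal: x* = (7, 4).
  primal value c^T x* = 40.
Solving the dual: y* = (2, 0, 1).
  dual value b^T y* = 40.
Strong duality: c^T x* = b^T y*. Confirmed.

40


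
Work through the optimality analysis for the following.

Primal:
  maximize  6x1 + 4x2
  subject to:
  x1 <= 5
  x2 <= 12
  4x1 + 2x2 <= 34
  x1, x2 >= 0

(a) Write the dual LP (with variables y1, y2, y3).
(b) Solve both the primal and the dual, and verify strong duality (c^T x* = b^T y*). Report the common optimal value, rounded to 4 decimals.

The standard primal-dual pair for 'max c^T x s.t. A x <= b, x >= 0' is:
  Dual:  min b^T y  s.t.  A^T y >= c,  y >= 0.

So the dual LP is:
  minimize  5y1 + 12y2 + 34y3
  subject to:
    y1 + 4y3 >= 6
    y2 + 2y3 >= 4
    y1, y2, y3 >= 0

Solving the primal: x* = (2.5, 12).
  primal value c^T x* = 63.
Solving the dual: y* = (0, 1, 1.5).
  dual value b^T y* = 63.
Strong duality: c^T x* = b^T y*. Confirmed.

63


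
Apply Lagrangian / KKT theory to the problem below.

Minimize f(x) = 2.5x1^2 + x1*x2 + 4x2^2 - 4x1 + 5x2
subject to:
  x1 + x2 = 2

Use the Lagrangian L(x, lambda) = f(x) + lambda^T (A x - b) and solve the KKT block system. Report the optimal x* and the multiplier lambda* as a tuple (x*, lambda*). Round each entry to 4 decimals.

Form the Lagrangian:
  L(x, lambda) = (1/2) x^T Q x + c^T x + lambda^T (A x - b)
Stationarity (grad_x L = 0): Q x + c + A^T lambda = 0.
Primal feasibility: A x = b.

This gives the KKT block system:
  [ Q   A^T ] [ x     ]   [-c ]
  [ A    0  ] [ lambda ] = [ b ]

Solving the linear system:
  x*      = (2.0909, -0.0909)
  lambda* = (-6.3636)
  f(x*)   = 1.9545

x* = (2.0909, -0.0909), lambda* = (-6.3636)


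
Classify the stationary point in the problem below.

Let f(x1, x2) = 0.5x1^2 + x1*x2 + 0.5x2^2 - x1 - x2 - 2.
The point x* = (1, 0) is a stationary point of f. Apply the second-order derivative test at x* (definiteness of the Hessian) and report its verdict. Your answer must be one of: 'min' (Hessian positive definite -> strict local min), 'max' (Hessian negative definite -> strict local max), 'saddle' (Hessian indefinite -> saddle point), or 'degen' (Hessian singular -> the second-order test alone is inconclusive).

Compute the Hessian H = grad^2 f:
  H = [[1, 1], [1, 1]]
Verify stationarity: grad f(x*) = H x* + g = (0, 0).
Eigenvalues of H: 0, 2.
H has a zero eigenvalue (singular; positive semidefinite but not definite), so H is neither positive definite, negative definite, nor indefinite. The second-order test alone is inconclusive -> degen.
(Indeed, f is constant along the null direction of H through x*, so x* is not a strict local extremum.)

degen


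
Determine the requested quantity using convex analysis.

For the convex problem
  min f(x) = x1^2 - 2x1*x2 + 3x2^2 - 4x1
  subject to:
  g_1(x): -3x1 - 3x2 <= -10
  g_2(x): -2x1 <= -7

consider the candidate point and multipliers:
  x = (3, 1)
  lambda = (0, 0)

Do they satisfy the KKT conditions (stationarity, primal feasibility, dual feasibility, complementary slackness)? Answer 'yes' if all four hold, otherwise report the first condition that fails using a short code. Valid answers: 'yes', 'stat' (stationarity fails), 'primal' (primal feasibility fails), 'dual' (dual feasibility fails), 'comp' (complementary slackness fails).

Gradient of f: grad f(x) = Q x + c = (0, 0)
Constraint values g_i(x) = a_i^T x - b_i:
  g_1((3, 1)) = -2
  g_2((3, 1)) = 1
Stationarity residual: grad f(x) + sum_i lambda_i a_i = (0, 0)
  -> stationarity OK
Primal feasibility (all g_i <= 0): FAILS
Dual feasibility (all lambda_i >= 0): OK
Complementary slackness (lambda_i * g_i(x) = 0 for all i): OK

Verdict: the first failing condition is primal_feasibility -> primal.

primal


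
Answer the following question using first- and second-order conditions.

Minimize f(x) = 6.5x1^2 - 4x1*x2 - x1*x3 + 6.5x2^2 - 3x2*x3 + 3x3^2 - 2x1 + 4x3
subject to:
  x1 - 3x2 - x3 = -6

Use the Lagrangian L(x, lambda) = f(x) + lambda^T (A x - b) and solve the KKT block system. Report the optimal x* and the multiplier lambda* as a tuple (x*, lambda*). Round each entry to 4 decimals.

Form the Lagrangian:
  L(x, lambda) = (1/2) x^T Q x + c^T x + lambda^T (A x - b)
Stationarity (grad_x L = 0): Q x + c + A^T lambda = 0.
Primal feasibility: A x = b.

This gives the KKT block system:
  [ Q   A^T ] [ x     ]   [-c ]
  [ A    0  ] [ lambda ] = [ b ]

Solving the linear system:
  x*      = (0.3288, 1.7086, 1.2029)
  lambda* = (5.7627)
  f(x*)   = 19.3652

x* = (0.3288, 1.7086, 1.2029), lambda* = (5.7627)


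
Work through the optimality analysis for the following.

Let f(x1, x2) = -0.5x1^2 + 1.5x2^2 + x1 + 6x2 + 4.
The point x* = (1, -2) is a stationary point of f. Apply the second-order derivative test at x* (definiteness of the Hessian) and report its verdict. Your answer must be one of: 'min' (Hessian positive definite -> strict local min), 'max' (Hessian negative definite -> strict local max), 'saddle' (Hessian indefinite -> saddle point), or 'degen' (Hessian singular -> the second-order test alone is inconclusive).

Compute the Hessian H = grad^2 f:
  H = [[-1, 0], [0, 3]]
Verify stationarity: grad f(x*) = H x* + g = (0, 0).
Eigenvalues of H: -1, 3.
Eigenvalues have mixed signs, so H is indefinite -> x* is a saddle point.

saddle


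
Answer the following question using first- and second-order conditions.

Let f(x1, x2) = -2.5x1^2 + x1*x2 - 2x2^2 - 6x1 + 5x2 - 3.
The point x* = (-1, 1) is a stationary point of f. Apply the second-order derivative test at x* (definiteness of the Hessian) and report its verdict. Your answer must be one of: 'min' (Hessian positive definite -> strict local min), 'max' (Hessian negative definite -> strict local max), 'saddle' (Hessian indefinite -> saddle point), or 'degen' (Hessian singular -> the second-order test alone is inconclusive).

Compute the Hessian H = grad^2 f:
  H = [[-5, 1], [1, -4]]
Verify stationarity: grad f(x*) = H x* + g = (0, 0).
Eigenvalues of H: -5.618, -3.382.
Both eigenvalues < 0, so H is negative definite -> x* is a strict local max.

max


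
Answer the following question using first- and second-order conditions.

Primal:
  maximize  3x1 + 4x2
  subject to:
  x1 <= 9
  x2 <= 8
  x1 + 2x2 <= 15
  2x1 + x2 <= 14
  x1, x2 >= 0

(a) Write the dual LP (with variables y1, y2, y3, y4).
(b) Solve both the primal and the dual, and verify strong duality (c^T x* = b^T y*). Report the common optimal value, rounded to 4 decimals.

The standard primal-dual pair for 'max c^T x s.t. A x <= b, x >= 0' is:
  Dual:  min b^T y  s.t.  A^T y >= c,  y >= 0.

So the dual LP is:
  minimize  9y1 + 8y2 + 15y3 + 14y4
  subject to:
    y1 + y3 + 2y4 >= 3
    y2 + 2y3 + y4 >= 4
    y1, y2, y3, y4 >= 0

Solving the primal: x* = (4.3333, 5.3333).
  primal value c^T x* = 34.3333.
Solving the dual: y* = (0, 0, 1.6667, 0.6667).
  dual value b^T y* = 34.3333.
Strong duality: c^T x* = b^T y*. Confirmed.

34.3333


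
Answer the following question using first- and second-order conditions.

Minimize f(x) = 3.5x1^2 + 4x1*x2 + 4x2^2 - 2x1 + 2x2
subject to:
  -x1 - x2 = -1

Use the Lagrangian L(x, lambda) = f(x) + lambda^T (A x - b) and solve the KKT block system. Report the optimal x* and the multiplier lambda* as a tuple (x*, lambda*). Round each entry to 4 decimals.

Form the Lagrangian:
  L(x, lambda) = (1/2) x^T Q x + c^T x + lambda^T (A x - b)
Stationarity (grad_x L = 0): Q x + c + A^T lambda = 0.
Primal feasibility: A x = b.

This gives the KKT block system:
  [ Q   A^T ] [ x     ]   [-c ]
  [ A    0  ] [ lambda ] = [ b ]

Solving the linear system:
  x*      = (1.1429, -0.1429)
  lambda* = (5.4286)
  f(x*)   = 1.4286

x* = (1.1429, -0.1429), lambda* = (5.4286)


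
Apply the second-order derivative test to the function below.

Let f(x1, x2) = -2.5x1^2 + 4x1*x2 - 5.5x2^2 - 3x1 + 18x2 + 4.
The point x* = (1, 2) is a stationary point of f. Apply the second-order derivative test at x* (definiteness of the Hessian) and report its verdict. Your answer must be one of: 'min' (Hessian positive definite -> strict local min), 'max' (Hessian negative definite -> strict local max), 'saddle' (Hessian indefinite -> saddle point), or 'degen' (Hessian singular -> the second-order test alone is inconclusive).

Compute the Hessian H = grad^2 f:
  H = [[-5, 4], [4, -11]]
Verify stationarity: grad f(x*) = H x* + g = (0, 0).
Eigenvalues of H: -13, -3.
Both eigenvalues < 0, so H is negative definite -> x* is a strict local max.

max


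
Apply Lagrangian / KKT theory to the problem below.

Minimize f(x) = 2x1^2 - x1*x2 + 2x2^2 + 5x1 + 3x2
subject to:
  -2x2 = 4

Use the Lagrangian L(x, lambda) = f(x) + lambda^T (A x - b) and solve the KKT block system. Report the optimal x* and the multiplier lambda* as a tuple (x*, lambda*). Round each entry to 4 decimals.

Form the Lagrangian:
  L(x, lambda) = (1/2) x^T Q x + c^T x + lambda^T (A x - b)
Stationarity (grad_x L = 0): Q x + c + A^T lambda = 0.
Primal feasibility: A x = b.

This gives the KKT block system:
  [ Q   A^T ] [ x     ]   [-c ]
  [ A    0  ] [ lambda ] = [ b ]

Solving the linear system:
  x*      = (-1.75, -2)
  lambda* = (-1.625)
  f(x*)   = -4.125

x* = (-1.75, -2), lambda* = (-1.625)


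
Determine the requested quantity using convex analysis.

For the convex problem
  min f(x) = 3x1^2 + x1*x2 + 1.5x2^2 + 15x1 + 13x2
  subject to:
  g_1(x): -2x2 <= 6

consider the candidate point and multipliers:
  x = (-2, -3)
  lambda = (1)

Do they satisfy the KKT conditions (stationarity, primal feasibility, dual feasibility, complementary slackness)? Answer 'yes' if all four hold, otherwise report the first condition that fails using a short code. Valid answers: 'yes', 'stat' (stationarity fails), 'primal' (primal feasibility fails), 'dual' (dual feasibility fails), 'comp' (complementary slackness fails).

Gradient of f: grad f(x) = Q x + c = (0, 2)
Constraint values g_i(x) = a_i^T x - b_i:
  g_1((-2, -3)) = 0
Stationarity residual: grad f(x) + sum_i lambda_i a_i = (0, 0)
  -> stationarity OK
Primal feasibility (all g_i <= 0): OK
Dual feasibility (all lambda_i >= 0): OK
Complementary slackness (lambda_i * g_i(x) = 0 for all i): OK

Verdict: yes, KKT holds.

yes


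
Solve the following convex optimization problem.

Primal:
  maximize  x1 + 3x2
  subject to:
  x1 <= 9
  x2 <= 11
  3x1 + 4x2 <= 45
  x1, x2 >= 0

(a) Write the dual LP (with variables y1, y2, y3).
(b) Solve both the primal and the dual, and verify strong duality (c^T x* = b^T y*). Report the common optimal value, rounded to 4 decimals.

The standard primal-dual pair for 'max c^T x s.t. A x <= b, x >= 0' is:
  Dual:  min b^T y  s.t.  A^T y >= c,  y >= 0.

So the dual LP is:
  minimize  9y1 + 11y2 + 45y3
  subject to:
    y1 + 3y3 >= 1
    y2 + 4y3 >= 3
    y1, y2, y3 >= 0

Solving the primal: x* = (0.3333, 11).
  primal value c^T x* = 33.3333.
Solving the dual: y* = (0, 1.6667, 0.3333).
  dual value b^T y* = 33.3333.
Strong duality: c^T x* = b^T y*. Confirmed.

33.3333


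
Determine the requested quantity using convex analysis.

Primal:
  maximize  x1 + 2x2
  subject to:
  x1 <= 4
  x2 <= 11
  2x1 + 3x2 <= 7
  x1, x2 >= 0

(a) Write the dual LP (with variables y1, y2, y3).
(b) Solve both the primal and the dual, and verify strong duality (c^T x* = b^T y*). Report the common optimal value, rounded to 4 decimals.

The standard primal-dual pair for 'max c^T x s.t. A x <= b, x >= 0' is:
  Dual:  min b^T y  s.t.  A^T y >= c,  y >= 0.

So the dual LP is:
  minimize  4y1 + 11y2 + 7y3
  subject to:
    y1 + 2y3 >= 1
    y2 + 3y3 >= 2
    y1, y2, y3 >= 0

Solving the primal: x* = (0, 2.3333).
  primal value c^T x* = 4.6667.
Solving the dual: y* = (0, 0, 0.6667).
  dual value b^T y* = 4.6667.
Strong duality: c^T x* = b^T y*. Confirmed.

4.6667


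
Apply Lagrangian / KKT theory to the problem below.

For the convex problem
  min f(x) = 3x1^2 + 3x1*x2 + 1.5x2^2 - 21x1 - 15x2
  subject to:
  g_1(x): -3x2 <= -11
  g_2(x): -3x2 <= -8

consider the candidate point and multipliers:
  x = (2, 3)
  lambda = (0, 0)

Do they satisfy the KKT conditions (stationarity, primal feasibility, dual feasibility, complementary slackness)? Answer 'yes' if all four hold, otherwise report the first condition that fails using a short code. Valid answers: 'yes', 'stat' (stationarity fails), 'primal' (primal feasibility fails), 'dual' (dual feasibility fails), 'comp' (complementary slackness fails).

Gradient of f: grad f(x) = Q x + c = (0, 0)
Constraint values g_i(x) = a_i^T x - b_i:
  g_1((2, 3)) = 2
  g_2((2, 3)) = -1
Stationarity residual: grad f(x) + sum_i lambda_i a_i = (0, 0)
  -> stationarity OK
Primal feasibility (all g_i <= 0): FAILS
Dual feasibility (all lambda_i >= 0): OK
Complementary slackness (lambda_i * g_i(x) = 0 for all i): OK

Verdict: the first failing condition is primal_feasibility -> primal.

primal


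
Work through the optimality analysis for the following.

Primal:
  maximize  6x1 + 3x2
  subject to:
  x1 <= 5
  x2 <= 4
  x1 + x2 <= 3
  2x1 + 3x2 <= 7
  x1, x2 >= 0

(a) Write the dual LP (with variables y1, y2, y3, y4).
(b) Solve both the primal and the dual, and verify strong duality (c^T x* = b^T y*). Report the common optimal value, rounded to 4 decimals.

The standard primal-dual pair for 'max c^T x s.t. A x <= b, x >= 0' is:
  Dual:  min b^T y  s.t.  A^T y >= c,  y >= 0.

So the dual LP is:
  minimize  5y1 + 4y2 + 3y3 + 7y4
  subject to:
    y1 + y3 + 2y4 >= 6
    y2 + y3 + 3y4 >= 3
    y1, y2, y3, y4 >= 0

Solving the primal: x* = (3, 0).
  primal value c^T x* = 18.
Solving the dual: y* = (0, 0, 6, 0).
  dual value b^T y* = 18.
Strong duality: c^T x* = b^T y*. Confirmed.

18


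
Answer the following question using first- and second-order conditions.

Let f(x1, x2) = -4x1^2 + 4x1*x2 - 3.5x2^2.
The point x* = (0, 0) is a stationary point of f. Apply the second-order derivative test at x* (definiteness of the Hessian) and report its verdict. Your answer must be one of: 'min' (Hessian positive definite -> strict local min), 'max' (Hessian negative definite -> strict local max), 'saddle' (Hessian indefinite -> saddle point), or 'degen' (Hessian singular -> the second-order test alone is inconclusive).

Compute the Hessian H = grad^2 f:
  H = [[-8, 4], [4, -7]]
Verify stationarity: grad f(x*) = H x* + g = (0, 0).
Eigenvalues of H: -11.5311, -3.4689.
Both eigenvalues < 0, so H is negative definite -> x* is a strict local max.

max


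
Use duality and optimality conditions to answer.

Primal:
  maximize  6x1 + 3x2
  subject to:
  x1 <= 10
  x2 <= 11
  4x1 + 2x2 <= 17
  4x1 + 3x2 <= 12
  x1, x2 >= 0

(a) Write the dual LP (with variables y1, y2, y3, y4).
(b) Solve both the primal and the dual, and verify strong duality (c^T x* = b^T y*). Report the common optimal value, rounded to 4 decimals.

The standard primal-dual pair for 'max c^T x s.t. A x <= b, x >= 0' is:
  Dual:  min b^T y  s.t.  A^T y >= c,  y >= 0.

So the dual LP is:
  minimize  10y1 + 11y2 + 17y3 + 12y4
  subject to:
    y1 + 4y3 + 4y4 >= 6
    y2 + 2y3 + 3y4 >= 3
    y1, y2, y3, y4 >= 0

Solving the primal: x* = (3, 0).
  primal value c^T x* = 18.
Solving the dual: y* = (0, 0, 0, 1.5).
  dual value b^T y* = 18.
Strong duality: c^T x* = b^T y*. Confirmed.

18


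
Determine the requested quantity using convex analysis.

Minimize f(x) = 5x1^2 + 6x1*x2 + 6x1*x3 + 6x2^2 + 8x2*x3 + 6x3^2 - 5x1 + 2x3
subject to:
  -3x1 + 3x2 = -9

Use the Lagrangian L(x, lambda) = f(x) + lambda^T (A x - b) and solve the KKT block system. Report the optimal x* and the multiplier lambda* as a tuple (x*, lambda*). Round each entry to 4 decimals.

Form the Lagrangian:
  L(x, lambda) = (1/2) x^T Q x + c^T x + lambda^T (A x - b)
Stationarity (grad_x L = 0): Q x + c + A^T lambda = 0.
Primal feasibility: A x = b.

This gives the KKT block system:
  [ Q   A^T ] [ x     ]   [-c ]
  [ A    0  ] [ lambda ] = [ b ]

Solving the linear system:
  x*      = (1.8868, -1.1132, -0.3679)
  lambda* = (1.6604)
  f(x*)   = 2.3868

x* = (1.8868, -1.1132, -0.3679), lambda* = (1.6604)


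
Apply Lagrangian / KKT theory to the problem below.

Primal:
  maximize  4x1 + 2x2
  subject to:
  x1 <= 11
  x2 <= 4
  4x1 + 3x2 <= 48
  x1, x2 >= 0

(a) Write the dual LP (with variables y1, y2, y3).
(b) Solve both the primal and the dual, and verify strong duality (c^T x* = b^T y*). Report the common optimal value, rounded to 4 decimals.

The standard primal-dual pair for 'max c^T x s.t. A x <= b, x >= 0' is:
  Dual:  min b^T y  s.t.  A^T y >= c,  y >= 0.

So the dual LP is:
  minimize  11y1 + 4y2 + 48y3
  subject to:
    y1 + 4y3 >= 4
    y2 + 3y3 >= 2
    y1, y2, y3 >= 0

Solving the primal: x* = (11, 1.3333).
  primal value c^T x* = 46.6667.
Solving the dual: y* = (1.3333, 0, 0.6667).
  dual value b^T y* = 46.6667.
Strong duality: c^T x* = b^T y*. Confirmed.

46.6667


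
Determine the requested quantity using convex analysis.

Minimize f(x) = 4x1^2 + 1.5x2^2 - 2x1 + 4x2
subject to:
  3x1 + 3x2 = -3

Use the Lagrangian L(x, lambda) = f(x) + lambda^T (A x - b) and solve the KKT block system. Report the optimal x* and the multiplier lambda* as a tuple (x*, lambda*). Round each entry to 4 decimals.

Form the Lagrangian:
  L(x, lambda) = (1/2) x^T Q x + c^T x + lambda^T (A x - b)
Stationarity (grad_x L = 0): Q x + c + A^T lambda = 0.
Primal feasibility: A x = b.

This gives the KKT block system:
  [ Q   A^T ] [ x     ]   [-c ]
  [ A    0  ] [ lambda ] = [ b ]

Solving the linear system:
  x*      = (0.2727, -1.2727)
  lambda* = (-0.0606)
  f(x*)   = -2.9091

x* = (0.2727, -1.2727), lambda* = (-0.0606)


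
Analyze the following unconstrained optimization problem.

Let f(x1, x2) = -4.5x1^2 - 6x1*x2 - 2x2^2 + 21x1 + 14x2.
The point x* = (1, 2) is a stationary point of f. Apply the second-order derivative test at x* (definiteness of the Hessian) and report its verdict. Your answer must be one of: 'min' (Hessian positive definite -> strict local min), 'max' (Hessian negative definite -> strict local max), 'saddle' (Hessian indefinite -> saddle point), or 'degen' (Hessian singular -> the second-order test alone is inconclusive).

Compute the Hessian H = grad^2 f:
  H = [[-9, -6], [-6, -4]]
Verify stationarity: grad f(x*) = H x* + g = (0, 0).
Eigenvalues of H: -13, 0.
H has a zero eigenvalue (singular; negative semidefinite but not definite), so H is neither positive definite, negative definite, nor indefinite. The second-order test alone is inconclusive -> degen.
(Indeed, f is constant along the null direction of H through x*, so x* is not a strict local extremum.)

degen


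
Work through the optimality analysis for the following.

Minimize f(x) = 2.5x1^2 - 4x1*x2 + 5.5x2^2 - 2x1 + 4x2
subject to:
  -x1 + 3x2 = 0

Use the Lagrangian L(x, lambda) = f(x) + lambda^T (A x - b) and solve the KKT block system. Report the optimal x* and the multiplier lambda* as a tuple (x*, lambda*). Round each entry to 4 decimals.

Form the Lagrangian:
  L(x, lambda) = (1/2) x^T Q x + c^T x + lambda^T (A x - b)
Stationarity (grad_x L = 0): Q x + c + A^T lambda = 0.
Primal feasibility: A x = b.

This gives the KKT block system:
  [ Q   A^T ] [ x     ]   [-c ]
  [ A    0  ] [ lambda ] = [ b ]

Solving the linear system:
  x*      = (0.1875, 0.0625)
  lambda* = (-1.3125)
  f(x*)   = -0.0625

x* = (0.1875, 0.0625), lambda* = (-1.3125)


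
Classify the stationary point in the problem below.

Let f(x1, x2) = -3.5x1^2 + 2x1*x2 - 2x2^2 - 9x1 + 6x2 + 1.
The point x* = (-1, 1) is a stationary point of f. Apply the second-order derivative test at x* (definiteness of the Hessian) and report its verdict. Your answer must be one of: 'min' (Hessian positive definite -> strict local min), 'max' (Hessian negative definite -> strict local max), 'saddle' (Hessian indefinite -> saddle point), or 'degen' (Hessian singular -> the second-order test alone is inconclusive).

Compute the Hessian H = grad^2 f:
  H = [[-7, 2], [2, -4]]
Verify stationarity: grad f(x*) = H x* + g = (0, 0).
Eigenvalues of H: -8, -3.
Both eigenvalues < 0, so H is negative definite -> x* is a strict local max.

max


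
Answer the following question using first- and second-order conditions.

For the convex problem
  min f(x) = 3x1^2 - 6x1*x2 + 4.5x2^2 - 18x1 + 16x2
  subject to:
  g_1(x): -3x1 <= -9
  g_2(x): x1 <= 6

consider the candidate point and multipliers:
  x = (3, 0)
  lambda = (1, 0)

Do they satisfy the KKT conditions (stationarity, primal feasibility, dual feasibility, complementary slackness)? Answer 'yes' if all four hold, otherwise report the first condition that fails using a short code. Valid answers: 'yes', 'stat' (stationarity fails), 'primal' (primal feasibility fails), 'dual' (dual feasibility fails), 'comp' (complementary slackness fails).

Gradient of f: grad f(x) = Q x + c = (0, -2)
Constraint values g_i(x) = a_i^T x - b_i:
  g_1((3, 0)) = 0
  g_2((3, 0)) = -3
Stationarity residual: grad f(x) + sum_i lambda_i a_i = (-3, -2)
  -> stationarity FAILS
Primal feasibility (all g_i <= 0): OK
Dual feasibility (all lambda_i >= 0): OK
Complementary slackness (lambda_i * g_i(x) = 0 for all i): OK

Verdict: the first failing condition is stationarity -> stat.

stat


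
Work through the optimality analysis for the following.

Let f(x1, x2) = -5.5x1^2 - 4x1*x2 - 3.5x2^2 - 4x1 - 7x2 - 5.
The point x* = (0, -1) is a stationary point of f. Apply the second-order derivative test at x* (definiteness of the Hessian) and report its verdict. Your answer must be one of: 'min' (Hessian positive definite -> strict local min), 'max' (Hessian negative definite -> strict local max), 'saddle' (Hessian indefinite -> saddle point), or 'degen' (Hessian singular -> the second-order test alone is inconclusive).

Compute the Hessian H = grad^2 f:
  H = [[-11, -4], [-4, -7]]
Verify stationarity: grad f(x*) = H x* + g = (0, 0).
Eigenvalues of H: -13.4721, -4.5279.
Both eigenvalues < 0, so H is negative definite -> x* is a strict local max.

max


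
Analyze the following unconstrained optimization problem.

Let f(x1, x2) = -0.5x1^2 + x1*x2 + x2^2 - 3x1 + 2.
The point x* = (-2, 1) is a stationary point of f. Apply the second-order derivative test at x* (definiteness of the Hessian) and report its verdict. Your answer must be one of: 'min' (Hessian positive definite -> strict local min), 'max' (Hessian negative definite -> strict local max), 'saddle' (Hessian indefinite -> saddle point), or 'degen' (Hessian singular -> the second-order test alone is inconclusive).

Compute the Hessian H = grad^2 f:
  H = [[-1, 1], [1, 2]]
Verify stationarity: grad f(x*) = H x* + g = (0, 0).
Eigenvalues of H: -1.3028, 2.3028.
Eigenvalues have mixed signs, so H is indefinite -> x* is a saddle point.

saddle


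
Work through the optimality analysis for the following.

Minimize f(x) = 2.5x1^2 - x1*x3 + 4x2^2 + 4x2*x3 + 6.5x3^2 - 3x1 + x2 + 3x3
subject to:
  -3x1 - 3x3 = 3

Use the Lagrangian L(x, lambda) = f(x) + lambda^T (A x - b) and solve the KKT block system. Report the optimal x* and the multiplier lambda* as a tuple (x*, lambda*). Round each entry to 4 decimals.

Form the Lagrangian:
  L(x, lambda) = (1/2) x^T Q x + c^T x + lambda^T (A x - b)
Stationarity (grad_x L = 0): Q x + c + A^T lambda = 0.
Primal feasibility: A x = b.

This gives the KKT block system:
  [ Q   A^T ] [ x     ]   [-c ]
  [ A    0  ] [ lambda ] = [ b ]

Solving the linear system:
  x*      = (-0.3611, 0.1944, -0.6389)
  lambda* = (-1.3889)
  f(x*)   = 1.7639

x* = (-0.3611, 0.1944, -0.6389), lambda* = (-1.3889)


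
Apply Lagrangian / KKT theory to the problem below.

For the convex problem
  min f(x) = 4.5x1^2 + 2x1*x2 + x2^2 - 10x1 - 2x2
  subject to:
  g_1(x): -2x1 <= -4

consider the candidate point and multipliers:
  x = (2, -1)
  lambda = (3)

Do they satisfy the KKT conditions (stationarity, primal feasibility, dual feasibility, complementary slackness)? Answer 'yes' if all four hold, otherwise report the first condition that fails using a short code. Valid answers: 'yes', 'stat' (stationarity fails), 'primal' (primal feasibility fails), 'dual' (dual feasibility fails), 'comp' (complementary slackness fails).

Gradient of f: grad f(x) = Q x + c = (6, 0)
Constraint values g_i(x) = a_i^T x - b_i:
  g_1((2, -1)) = 0
Stationarity residual: grad f(x) + sum_i lambda_i a_i = (0, 0)
  -> stationarity OK
Primal feasibility (all g_i <= 0): OK
Dual feasibility (all lambda_i >= 0): OK
Complementary slackness (lambda_i * g_i(x) = 0 for all i): OK

Verdict: yes, KKT holds.

yes


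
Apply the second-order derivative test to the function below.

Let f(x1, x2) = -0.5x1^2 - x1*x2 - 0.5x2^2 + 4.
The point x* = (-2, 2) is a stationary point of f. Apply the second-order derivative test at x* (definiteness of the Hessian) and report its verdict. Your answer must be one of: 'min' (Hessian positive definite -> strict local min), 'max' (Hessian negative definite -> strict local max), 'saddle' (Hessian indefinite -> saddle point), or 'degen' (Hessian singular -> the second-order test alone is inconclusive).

Compute the Hessian H = grad^2 f:
  H = [[-1, -1], [-1, -1]]
Verify stationarity: grad f(x*) = H x* + g = (0, 0).
Eigenvalues of H: -2, 0.
H has a zero eigenvalue (singular; negative semidefinite but not definite), so H is neither positive definite, negative definite, nor indefinite. The second-order test alone is inconclusive -> degen.
(Indeed, f is constant along the null direction of H through x*, so x* is not a strict local extremum.)

degen


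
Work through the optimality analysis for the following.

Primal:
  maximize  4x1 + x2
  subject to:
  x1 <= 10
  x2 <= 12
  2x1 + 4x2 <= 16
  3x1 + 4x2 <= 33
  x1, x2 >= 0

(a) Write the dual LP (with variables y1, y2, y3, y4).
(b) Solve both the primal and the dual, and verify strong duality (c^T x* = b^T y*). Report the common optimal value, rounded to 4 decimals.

The standard primal-dual pair for 'max c^T x s.t. A x <= b, x >= 0' is:
  Dual:  min b^T y  s.t.  A^T y >= c,  y >= 0.

So the dual LP is:
  minimize  10y1 + 12y2 + 16y3 + 33y4
  subject to:
    y1 + 2y3 + 3y4 >= 4
    y2 + 4y3 + 4y4 >= 1
    y1, y2, y3, y4 >= 0

Solving the primal: x* = (8, 0).
  primal value c^T x* = 32.
Solving the dual: y* = (0, 0, 2, 0).
  dual value b^T y* = 32.
Strong duality: c^T x* = b^T y*. Confirmed.

32


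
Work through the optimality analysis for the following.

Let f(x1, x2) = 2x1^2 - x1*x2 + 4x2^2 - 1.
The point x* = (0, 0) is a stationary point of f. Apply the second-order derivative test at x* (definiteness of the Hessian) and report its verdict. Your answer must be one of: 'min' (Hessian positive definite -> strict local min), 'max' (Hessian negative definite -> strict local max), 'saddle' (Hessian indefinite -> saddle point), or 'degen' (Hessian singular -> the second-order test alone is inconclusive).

Compute the Hessian H = grad^2 f:
  H = [[4, -1], [-1, 8]]
Verify stationarity: grad f(x*) = H x* + g = (0, 0).
Eigenvalues of H: 3.7639, 8.2361.
Both eigenvalues > 0, so H is positive definite -> x* is a strict local min.

min


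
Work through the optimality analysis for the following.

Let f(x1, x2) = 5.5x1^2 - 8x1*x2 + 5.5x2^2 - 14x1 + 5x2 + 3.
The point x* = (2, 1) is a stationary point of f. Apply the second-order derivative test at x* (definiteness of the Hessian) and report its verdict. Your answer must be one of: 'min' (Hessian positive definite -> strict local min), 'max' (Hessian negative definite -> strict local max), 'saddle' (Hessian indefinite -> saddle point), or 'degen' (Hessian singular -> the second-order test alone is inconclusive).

Compute the Hessian H = grad^2 f:
  H = [[11, -8], [-8, 11]]
Verify stationarity: grad f(x*) = H x* + g = (0, 0).
Eigenvalues of H: 3, 19.
Both eigenvalues > 0, so H is positive definite -> x* is a strict local min.

min


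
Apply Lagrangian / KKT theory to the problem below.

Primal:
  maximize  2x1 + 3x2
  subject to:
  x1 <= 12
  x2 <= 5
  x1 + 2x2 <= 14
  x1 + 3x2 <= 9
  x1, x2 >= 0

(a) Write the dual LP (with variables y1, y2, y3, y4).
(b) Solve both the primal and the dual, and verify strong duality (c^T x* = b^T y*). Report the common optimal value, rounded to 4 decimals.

The standard primal-dual pair for 'max c^T x s.t. A x <= b, x >= 0' is:
  Dual:  min b^T y  s.t.  A^T y >= c,  y >= 0.

So the dual LP is:
  minimize  12y1 + 5y2 + 14y3 + 9y4
  subject to:
    y1 + y3 + y4 >= 2
    y2 + 2y3 + 3y4 >= 3
    y1, y2, y3, y4 >= 0

Solving the primal: x* = (9, 0).
  primal value c^T x* = 18.
Solving the dual: y* = (0, 0, 0, 2).
  dual value b^T y* = 18.
Strong duality: c^T x* = b^T y*. Confirmed.

18


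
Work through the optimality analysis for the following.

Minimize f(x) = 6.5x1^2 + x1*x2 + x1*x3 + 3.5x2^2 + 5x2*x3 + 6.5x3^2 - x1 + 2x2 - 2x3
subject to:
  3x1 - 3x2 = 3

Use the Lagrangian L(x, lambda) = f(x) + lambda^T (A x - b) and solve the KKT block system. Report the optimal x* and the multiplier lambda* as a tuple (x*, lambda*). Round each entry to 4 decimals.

Form the Lagrangian:
  L(x, lambda) = (1/2) x^T Q x + c^T x + lambda^T (A x - b)
Stationarity (grad_x L = 0): Q x + c + A^T lambda = 0.
Primal feasibility: A x = b.

This gives the KKT block system:
  [ Q   A^T ] [ x     ]   [-c ]
  [ A    0  ] [ lambda ] = [ b ]

Solving the linear system:
  x*      = (0.196, -0.804, 0.448)
  lambda* = (-0.3973)
  f(x*)   = -0.754

x* = (0.196, -0.804, 0.448), lambda* = (-0.3973)


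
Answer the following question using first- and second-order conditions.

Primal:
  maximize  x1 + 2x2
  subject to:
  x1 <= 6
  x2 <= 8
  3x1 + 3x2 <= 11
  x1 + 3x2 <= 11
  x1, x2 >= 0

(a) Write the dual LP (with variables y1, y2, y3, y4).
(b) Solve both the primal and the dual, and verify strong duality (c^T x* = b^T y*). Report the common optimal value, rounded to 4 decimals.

The standard primal-dual pair for 'max c^T x s.t. A x <= b, x >= 0' is:
  Dual:  min b^T y  s.t.  A^T y >= c,  y >= 0.

So the dual LP is:
  minimize  6y1 + 8y2 + 11y3 + 11y4
  subject to:
    y1 + 3y3 + y4 >= 1
    y2 + 3y3 + 3y4 >= 2
    y1, y2, y3, y4 >= 0

Solving the primal: x* = (0, 3.6667).
  primal value c^T x* = 7.3333.
Solving the dual: y* = (0, 0, 0.1667, 0.5).
  dual value b^T y* = 7.3333.
Strong duality: c^T x* = b^T y*. Confirmed.

7.3333


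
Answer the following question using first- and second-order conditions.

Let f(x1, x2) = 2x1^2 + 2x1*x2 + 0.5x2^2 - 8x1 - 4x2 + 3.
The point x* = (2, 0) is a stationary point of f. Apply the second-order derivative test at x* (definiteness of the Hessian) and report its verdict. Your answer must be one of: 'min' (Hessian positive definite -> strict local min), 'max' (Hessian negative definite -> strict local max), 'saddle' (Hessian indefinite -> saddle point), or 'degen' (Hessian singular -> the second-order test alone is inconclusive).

Compute the Hessian H = grad^2 f:
  H = [[4, 2], [2, 1]]
Verify stationarity: grad f(x*) = H x* + g = (0, 0).
Eigenvalues of H: 0, 5.
H has a zero eigenvalue (singular; positive semidefinite but not definite), so H is neither positive definite, negative definite, nor indefinite. The second-order test alone is inconclusive -> degen.
(Indeed, f is constant along the null direction of H through x*, so x* is not a strict local extremum.)

degen


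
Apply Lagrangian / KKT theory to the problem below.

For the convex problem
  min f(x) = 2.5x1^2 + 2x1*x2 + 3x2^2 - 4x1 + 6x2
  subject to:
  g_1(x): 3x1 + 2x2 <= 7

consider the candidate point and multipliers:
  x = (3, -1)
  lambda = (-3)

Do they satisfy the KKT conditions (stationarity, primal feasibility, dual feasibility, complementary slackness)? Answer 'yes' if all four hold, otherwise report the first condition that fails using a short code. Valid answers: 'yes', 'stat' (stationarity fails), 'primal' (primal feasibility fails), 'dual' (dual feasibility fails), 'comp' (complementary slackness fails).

Gradient of f: grad f(x) = Q x + c = (9, 6)
Constraint values g_i(x) = a_i^T x - b_i:
  g_1((3, -1)) = 0
Stationarity residual: grad f(x) + sum_i lambda_i a_i = (0, 0)
  -> stationarity OK
Primal feasibility (all g_i <= 0): OK
Dual feasibility (all lambda_i >= 0): FAILS
Complementary slackness (lambda_i * g_i(x) = 0 for all i): OK

Verdict: the first failing condition is dual_feasibility -> dual.

dual


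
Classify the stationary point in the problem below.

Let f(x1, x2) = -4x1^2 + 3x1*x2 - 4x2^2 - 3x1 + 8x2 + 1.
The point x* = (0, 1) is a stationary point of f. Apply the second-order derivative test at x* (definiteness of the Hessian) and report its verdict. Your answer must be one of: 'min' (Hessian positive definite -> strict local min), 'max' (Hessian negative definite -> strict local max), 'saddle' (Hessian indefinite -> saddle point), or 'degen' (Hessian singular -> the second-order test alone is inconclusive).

Compute the Hessian H = grad^2 f:
  H = [[-8, 3], [3, -8]]
Verify stationarity: grad f(x*) = H x* + g = (0, 0).
Eigenvalues of H: -11, -5.
Both eigenvalues < 0, so H is negative definite -> x* is a strict local max.

max


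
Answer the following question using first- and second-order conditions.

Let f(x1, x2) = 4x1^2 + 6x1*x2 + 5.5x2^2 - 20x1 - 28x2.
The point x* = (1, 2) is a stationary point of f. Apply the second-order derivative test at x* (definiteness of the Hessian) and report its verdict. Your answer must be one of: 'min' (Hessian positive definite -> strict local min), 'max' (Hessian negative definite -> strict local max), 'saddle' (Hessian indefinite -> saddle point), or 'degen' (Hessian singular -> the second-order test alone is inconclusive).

Compute the Hessian H = grad^2 f:
  H = [[8, 6], [6, 11]]
Verify stationarity: grad f(x*) = H x* + g = (0, 0).
Eigenvalues of H: 3.3153, 15.6847.
Both eigenvalues > 0, so H is positive definite -> x* is a strict local min.

min


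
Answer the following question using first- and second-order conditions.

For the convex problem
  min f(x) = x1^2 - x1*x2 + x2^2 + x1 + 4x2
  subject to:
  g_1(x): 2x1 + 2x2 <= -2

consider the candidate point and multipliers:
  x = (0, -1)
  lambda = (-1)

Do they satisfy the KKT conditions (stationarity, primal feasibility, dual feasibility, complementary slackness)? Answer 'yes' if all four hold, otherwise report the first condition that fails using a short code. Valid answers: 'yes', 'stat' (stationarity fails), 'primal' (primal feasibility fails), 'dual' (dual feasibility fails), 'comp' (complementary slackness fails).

Gradient of f: grad f(x) = Q x + c = (2, 2)
Constraint values g_i(x) = a_i^T x - b_i:
  g_1((0, -1)) = 0
Stationarity residual: grad f(x) + sum_i lambda_i a_i = (0, 0)
  -> stationarity OK
Primal feasibility (all g_i <= 0): OK
Dual feasibility (all lambda_i >= 0): FAILS
Complementary slackness (lambda_i * g_i(x) = 0 for all i): OK

Verdict: the first failing condition is dual_feasibility -> dual.

dual


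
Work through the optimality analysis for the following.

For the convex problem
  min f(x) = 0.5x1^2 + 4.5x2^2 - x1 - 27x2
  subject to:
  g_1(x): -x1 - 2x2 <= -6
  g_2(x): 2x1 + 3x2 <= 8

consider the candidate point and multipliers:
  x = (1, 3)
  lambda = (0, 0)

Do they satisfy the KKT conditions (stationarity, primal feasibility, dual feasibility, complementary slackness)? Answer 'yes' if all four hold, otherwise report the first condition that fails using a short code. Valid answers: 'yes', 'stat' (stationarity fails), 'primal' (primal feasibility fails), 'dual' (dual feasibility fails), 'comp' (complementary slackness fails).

Gradient of f: grad f(x) = Q x + c = (0, 0)
Constraint values g_i(x) = a_i^T x - b_i:
  g_1((1, 3)) = -1
  g_2((1, 3)) = 3
Stationarity residual: grad f(x) + sum_i lambda_i a_i = (0, 0)
  -> stationarity OK
Primal feasibility (all g_i <= 0): FAILS
Dual feasibility (all lambda_i >= 0): OK
Complementary slackness (lambda_i * g_i(x) = 0 for all i): OK

Verdict: the first failing condition is primal_feasibility -> primal.

primal


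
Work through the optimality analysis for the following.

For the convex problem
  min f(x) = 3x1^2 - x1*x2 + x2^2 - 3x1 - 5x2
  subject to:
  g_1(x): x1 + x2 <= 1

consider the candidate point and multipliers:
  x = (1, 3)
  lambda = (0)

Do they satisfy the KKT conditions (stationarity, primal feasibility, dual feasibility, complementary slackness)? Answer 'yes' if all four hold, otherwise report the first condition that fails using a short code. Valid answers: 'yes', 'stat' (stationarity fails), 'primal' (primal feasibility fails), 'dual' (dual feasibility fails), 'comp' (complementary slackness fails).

Gradient of f: grad f(x) = Q x + c = (0, 0)
Constraint values g_i(x) = a_i^T x - b_i:
  g_1((1, 3)) = 3
Stationarity residual: grad f(x) + sum_i lambda_i a_i = (0, 0)
  -> stationarity OK
Primal feasibility (all g_i <= 0): FAILS
Dual feasibility (all lambda_i >= 0): OK
Complementary slackness (lambda_i * g_i(x) = 0 for all i): OK

Verdict: the first failing condition is primal_feasibility -> primal.

primal


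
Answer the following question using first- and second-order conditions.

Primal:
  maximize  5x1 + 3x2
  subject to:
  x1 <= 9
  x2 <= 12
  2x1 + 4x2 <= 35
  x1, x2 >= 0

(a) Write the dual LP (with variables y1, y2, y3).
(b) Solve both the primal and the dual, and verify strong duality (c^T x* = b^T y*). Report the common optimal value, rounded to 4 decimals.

The standard primal-dual pair for 'max c^T x s.t. A x <= b, x >= 0' is:
  Dual:  min b^T y  s.t.  A^T y >= c,  y >= 0.

So the dual LP is:
  minimize  9y1 + 12y2 + 35y3
  subject to:
    y1 + 2y3 >= 5
    y2 + 4y3 >= 3
    y1, y2, y3 >= 0

Solving the primal: x* = (9, 4.25).
  primal value c^T x* = 57.75.
Solving the dual: y* = (3.5, 0, 0.75).
  dual value b^T y* = 57.75.
Strong duality: c^T x* = b^T y*. Confirmed.

57.75


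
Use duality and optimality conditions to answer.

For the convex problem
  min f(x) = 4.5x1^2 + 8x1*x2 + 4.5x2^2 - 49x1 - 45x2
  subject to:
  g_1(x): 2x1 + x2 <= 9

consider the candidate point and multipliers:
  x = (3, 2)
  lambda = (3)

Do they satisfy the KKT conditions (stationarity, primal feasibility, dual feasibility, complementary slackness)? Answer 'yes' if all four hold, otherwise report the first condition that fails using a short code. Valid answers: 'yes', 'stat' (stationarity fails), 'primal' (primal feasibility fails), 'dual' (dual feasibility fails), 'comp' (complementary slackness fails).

Gradient of f: grad f(x) = Q x + c = (-6, -3)
Constraint values g_i(x) = a_i^T x - b_i:
  g_1((3, 2)) = -1
Stationarity residual: grad f(x) + sum_i lambda_i a_i = (0, 0)
  -> stationarity OK
Primal feasibility (all g_i <= 0): OK
Dual feasibility (all lambda_i >= 0): OK
Complementary slackness (lambda_i * g_i(x) = 0 for all i): FAILS

Verdict: the first failing condition is complementary_slackness -> comp.

comp


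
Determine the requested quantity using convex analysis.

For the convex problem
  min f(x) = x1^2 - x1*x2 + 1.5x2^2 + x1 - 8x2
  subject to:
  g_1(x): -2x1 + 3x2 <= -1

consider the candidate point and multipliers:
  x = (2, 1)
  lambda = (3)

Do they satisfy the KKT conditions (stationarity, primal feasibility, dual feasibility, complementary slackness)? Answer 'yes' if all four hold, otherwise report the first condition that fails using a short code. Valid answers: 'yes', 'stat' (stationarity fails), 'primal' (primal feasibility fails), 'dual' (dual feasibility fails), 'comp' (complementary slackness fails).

Gradient of f: grad f(x) = Q x + c = (4, -7)
Constraint values g_i(x) = a_i^T x - b_i:
  g_1((2, 1)) = 0
Stationarity residual: grad f(x) + sum_i lambda_i a_i = (-2, 2)
  -> stationarity FAILS
Primal feasibility (all g_i <= 0): OK
Dual feasibility (all lambda_i >= 0): OK
Complementary slackness (lambda_i * g_i(x) = 0 for all i): OK

Verdict: the first failing condition is stationarity -> stat.

stat


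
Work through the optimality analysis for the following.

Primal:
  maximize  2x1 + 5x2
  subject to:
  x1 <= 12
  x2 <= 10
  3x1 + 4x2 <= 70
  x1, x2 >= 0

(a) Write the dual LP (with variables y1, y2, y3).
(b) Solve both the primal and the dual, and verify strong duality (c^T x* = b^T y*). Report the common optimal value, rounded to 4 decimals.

The standard primal-dual pair for 'max c^T x s.t. A x <= b, x >= 0' is:
  Dual:  min b^T y  s.t.  A^T y >= c,  y >= 0.

So the dual LP is:
  minimize  12y1 + 10y2 + 70y3
  subject to:
    y1 + 3y3 >= 2
    y2 + 4y3 >= 5
    y1, y2, y3 >= 0

Solving the primal: x* = (10, 10).
  primal value c^T x* = 70.
Solving the dual: y* = (0, 2.3333, 0.6667).
  dual value b^T y* = 70.
Strong duality: c^T x* = b^T y*. Confirmed.

70
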